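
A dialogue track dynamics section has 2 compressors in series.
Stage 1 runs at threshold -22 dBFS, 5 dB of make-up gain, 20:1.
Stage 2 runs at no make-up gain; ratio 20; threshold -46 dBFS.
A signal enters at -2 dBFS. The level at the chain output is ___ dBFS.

-44.5 dBFS

Stage 1: -2 dBFS is 20 dB over -22 dBFS; at 20:1 that becomes 1 dB over, giving -21 dBFS; +5 dB make-up → -16 dBFS.
Stage 2: -16 dBFS is 30 dB over -46 dBFS; at 20:1 that becomes 1.5 dB over, giving -44.5 dBFS.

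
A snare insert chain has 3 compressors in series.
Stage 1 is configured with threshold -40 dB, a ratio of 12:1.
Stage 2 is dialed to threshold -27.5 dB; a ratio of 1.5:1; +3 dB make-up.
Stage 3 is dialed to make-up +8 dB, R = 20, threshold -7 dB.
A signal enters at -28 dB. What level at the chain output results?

Stage 1: -28 dB is 12 dB over -40 dB; at 12:1 that becomes 1 dB over, giving -39 dB.
Stage 2: -39 dB ≤ -27.5 dB, so stage 2 doesn't engage; make-up brings it to -36 dB.
Stage 3: -36 dB is at or below the -7 dB threshold — no compression; make-up brings it to -28 dB.

-28 dB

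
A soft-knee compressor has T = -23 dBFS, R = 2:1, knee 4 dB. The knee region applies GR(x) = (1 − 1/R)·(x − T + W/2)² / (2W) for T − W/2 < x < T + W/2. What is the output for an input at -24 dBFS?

x − T + W/2 = -24 − (-23) + 2 = 1.
GR = (1 − 1/2) × 1² / 8 = 0.5 × 1 / 8 = 0.0625 dB.
Output = -24 − 0.0625 = -24.0625 dBFS.

-24.0625 dBFS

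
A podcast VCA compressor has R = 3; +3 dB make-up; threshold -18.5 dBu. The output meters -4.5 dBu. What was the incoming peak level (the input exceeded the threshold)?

14.5 dBu

Stripping the +3 dB make-up gives -7.5 dBu at the gain stage.
That's 11 dB above the -18.5 dBu threshold.
Before 3:1 compression the overshoot was 11 × 3 = 33 dB, so input = -18.5 + 33 = 14.5 dBu.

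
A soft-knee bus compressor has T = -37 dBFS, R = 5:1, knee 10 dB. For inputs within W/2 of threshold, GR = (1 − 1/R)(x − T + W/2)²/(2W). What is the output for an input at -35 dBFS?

x − T + W/2 = -35 − (-37) + 5 = 7.
GR = (1 − 1/5) × 7² / 20 = 0.8 × 49 / 20 = 1.96 dB.
Output = -35 − 1.96 = -36.96 dBFS.

-36.96 dBFS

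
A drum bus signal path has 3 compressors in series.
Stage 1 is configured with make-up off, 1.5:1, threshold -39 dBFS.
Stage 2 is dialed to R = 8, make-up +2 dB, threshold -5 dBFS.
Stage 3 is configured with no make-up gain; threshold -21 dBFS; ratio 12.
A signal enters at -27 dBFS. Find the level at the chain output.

-29 dBFS

Stage 1: overshoot 12 dB → 12/1.5 = 8 dB → -31 dBFS.
Stage 2: below threshold (-31 ≤ -5); passes unchanged; make-up brings it to -29 dBFS.
Stage 3: -29 dBFS is at or below the -21 dBFS threshold — no compression; output -29 dBFS.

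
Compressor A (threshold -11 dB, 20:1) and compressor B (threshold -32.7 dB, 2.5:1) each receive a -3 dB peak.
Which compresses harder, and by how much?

B, by 10.22 dB

A: GR = 8 − 8/20 = 7.6 dB.
B: GR = 29.7 − 29.7/2.5 = 17.82 dB.
Difference: 10.22 dB in favour of B.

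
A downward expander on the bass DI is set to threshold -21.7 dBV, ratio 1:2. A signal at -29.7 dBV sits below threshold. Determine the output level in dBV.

-37.7 dBV

The input is 8 dB below the -21.7 dBV threshold.
A 1:2 expander multiplies undershoot by 2: 8 × 2 = 16 dB below threshold.
Output = -21.7 − 16 = -37.7 dBV.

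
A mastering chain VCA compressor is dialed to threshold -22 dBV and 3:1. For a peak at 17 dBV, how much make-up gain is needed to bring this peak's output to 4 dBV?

Without make-up, output = threshold + overshoot/3 = -22 + 13 = -9 dBV.
Gap to target: 13 dB.

13 dB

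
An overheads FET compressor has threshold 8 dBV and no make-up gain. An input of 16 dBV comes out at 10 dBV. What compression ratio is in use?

4:1

Input overshoot = 16 − 8 = 8 dB; output overshoot = 10 − 8 = 2 dB.
Ratio = 8 / 2 = 4.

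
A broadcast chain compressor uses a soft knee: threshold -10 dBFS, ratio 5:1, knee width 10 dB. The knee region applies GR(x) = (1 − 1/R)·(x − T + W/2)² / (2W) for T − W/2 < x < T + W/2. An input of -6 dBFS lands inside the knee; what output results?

-9.24 dBFS

x − T + W/2 = -6 − (-10) + 5 = 9.
GR = (1 − 1/5) × 9² / 20 = 0.8 × 81 / 20 = 3.24 dB.
Output = -6 − 3.24 = -9.24 dBFS.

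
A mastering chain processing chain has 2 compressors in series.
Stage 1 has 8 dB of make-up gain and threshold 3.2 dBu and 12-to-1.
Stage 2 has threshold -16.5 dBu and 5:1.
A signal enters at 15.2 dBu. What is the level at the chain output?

-10.76 dBu

Stage 1: overshoot 12 dB → 12/12 = 1 dB → 4.2 dBu; +8 dB make-up → 12.2 dBu.
Stage 2: 12.2 dBu is 28.7 dB over -16.5 dBu; at 5:1 that becomes 5.74 dB over, giving -10.76 dBu.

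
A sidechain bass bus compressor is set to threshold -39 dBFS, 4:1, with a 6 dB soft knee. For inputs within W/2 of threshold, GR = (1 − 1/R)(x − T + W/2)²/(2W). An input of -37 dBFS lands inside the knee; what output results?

x − T + W/2 = -37 − (-39) + 3 = 5.
GR = (1 − 1/4) × 5² / 12 = 0.75 × 25 / 12 = 1.5625 dB.
Output = -37 − 1.5625 = -38.5625 dBFS.

-38.5625 dBFS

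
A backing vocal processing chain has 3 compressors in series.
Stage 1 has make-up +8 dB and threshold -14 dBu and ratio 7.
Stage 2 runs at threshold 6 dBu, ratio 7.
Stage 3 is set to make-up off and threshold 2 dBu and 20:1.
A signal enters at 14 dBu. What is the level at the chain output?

Stage 1: overshoot 28 dB → 28/7 = 4 dB → -10 dBu; +8 dB make-up → -2 dBu.
Stage 2: below threshold (-2 ≤ 6); passes unchanged; output -2 dBu.
Stage 3: -2 dBu ≤ 2 dBu, so stage 3 doesn't engage; output -2 dBu.

-2 dBu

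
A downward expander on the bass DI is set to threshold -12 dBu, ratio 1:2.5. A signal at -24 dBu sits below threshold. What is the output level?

-42 dBu

The input is 12 dB below the -12 dBu threshold.
A 1:2.5 expander multiplies undershoot by 2.5: 12 × 2.5 = 30 dB below threshold.
Output = -12 − 30 = -42 dBu.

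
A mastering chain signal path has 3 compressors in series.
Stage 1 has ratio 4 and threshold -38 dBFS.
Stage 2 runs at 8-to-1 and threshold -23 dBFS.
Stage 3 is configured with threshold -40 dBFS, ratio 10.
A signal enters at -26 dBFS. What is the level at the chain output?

Stage 1: -26 dBFS is 12 dB over -38 dBFS; at 4:1 that becomes 3 dB over, giving -35 dBFS.
Stage 2: -35 dBFS is at or below the -23 dBFS threshold — no compression; output -35 dBFS.
Stage 3: 5 dB above -40 dBFS, reduced 10:1 to 0.5 dB above → -39.5 dBFS.

-39.5 dBFS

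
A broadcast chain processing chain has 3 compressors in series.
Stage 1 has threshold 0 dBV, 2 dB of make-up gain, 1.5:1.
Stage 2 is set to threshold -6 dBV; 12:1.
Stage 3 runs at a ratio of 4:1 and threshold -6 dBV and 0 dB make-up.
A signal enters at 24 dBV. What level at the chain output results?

-5.5 dBV

Stage 1: overshoot 24 dB → 24/1.5 = 16 dB → 16 dBV; +2 dB make-up → 18 dBV.
Stage 2: overshoot 24 dB → 24/12 = 2 dB → -4 dBV.
Stage 3: overshoot 2 dB → 2/4 = 0.5 dB → -5.5 dBV.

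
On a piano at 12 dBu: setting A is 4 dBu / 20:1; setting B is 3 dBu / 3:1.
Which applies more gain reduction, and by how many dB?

A: GR = 8 − 8/20 = 7.6 dB.
B: GR = 9 − 9/3 = 6 dB.
A reduces 1.6 dB more.

A, by 1.6 dB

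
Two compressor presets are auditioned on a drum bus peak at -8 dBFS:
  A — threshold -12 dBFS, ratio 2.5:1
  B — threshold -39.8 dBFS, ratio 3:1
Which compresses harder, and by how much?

A: GR = 4 − 4/2.5 = 2.4 dB.
B: GR = 31.8 − 31.8/3 = 21.2 dB.
B applies 18.8 dB more gain reduction.

B, by 18.8 dB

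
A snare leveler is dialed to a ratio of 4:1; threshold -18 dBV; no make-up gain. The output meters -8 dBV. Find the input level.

Post-compression overshoot = -8 − (-18) = 10 dB.
Undo the ratio: input overshoot = 10 × 4 = 40 dB, giving input = 22 dBV.

22 dBV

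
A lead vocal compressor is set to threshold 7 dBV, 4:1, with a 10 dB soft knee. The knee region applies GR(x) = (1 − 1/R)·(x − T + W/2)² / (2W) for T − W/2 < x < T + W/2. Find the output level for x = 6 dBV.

5.4 dBV

x − T + W/2 = 6 − 7 + 5 = 4.
GR = (1 − 1/4) × 4² / 20 = 0.75 × 16 / 20 = 0.6 dB.
Output = 6 − 0.6 = 5.4 dBV.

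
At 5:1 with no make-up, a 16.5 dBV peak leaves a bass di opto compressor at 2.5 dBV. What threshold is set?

-1 dBV

Input is 17.5 dB above T (since output overshoot × R = input overshoot: (2.5 − T)·5 = 16.5 − T gives T = -1 dBV).
Check: -1 + (16.5 − (-1))/5 = -1 + 3.5 = 2.5 dBV. ✓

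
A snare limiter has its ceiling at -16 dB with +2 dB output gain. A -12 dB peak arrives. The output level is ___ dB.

The limiter clamps the peak to its -16 dB ceiling.
Output gain then adds 2 dB: -16 + 2 = -14 dB.

-14 dB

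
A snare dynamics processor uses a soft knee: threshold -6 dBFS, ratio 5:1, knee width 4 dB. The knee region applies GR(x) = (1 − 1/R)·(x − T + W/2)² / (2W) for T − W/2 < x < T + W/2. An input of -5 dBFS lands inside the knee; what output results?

x − T + W/2 = -5 − (-6) + 2 = 3.
GR = (1 − 1/5) × 3² / 8 = 0.8 × 9 / 8 = 0.9 dB.
Output = -5 − 0.9 = -5.9 dBFS.

-5.9 dBFS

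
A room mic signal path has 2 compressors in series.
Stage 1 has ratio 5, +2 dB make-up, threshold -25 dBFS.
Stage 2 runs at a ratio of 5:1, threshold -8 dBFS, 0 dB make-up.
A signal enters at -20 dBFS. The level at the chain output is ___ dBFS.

-22 dBFS

Stage 1: -20 dBFS is 5 dB over -25 dBFS; at 5:1 that becomes 1 dB over, giving -24 dBFS; +2 dB make-up → -22 dBFS.
Stage 2: below threshold (-22 ≤ -8); passes unchanged; output -22 dBFS.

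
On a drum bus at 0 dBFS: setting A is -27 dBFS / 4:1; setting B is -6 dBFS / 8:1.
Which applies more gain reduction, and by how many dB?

A, by 15 dB

A: overshoot 27 dB → output overshoot 6.75 dB → GR 20.25 dB.
B: overshoot 6 dB → output overshoot 0.75 dB → GR 5.25 dB.
A applies 15 dB more gain reduction.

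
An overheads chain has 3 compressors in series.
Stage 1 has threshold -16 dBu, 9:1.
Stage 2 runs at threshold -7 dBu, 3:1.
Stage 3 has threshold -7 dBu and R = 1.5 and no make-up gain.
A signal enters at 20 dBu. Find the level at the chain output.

Stage 1: 36 dB above -16 dBu, reduced 9:1 to 4 dB above → -12 dBu.
Stage 2: -12 dBu is at or below the -7 dBu threshold — no compression; output -12 dBu.
Stage 3: -12 dBu ≤ -7 dBu, so stage 3 doesn't engage; output -12 dBu.

-12 dBu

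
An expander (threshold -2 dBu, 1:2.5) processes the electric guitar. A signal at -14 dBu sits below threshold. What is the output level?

-32 dBu

Undershoot = (-2) − (-14) = 12 dB.
At 1:2.5, that expands to 30 dB under threshold.
Output = -2 − 30 = -32 dBu.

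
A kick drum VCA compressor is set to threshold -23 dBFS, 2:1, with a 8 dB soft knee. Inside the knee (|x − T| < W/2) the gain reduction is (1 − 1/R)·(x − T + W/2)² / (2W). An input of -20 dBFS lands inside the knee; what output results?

-21.53125 dBFS

x − T + W/2 = -20 − (-23) + 4 = 7.
GR = (1 − 1/2) × 7² / 16 = 0.5 × 49 / 16 = 1.53125 dB.
Output = -20 − 1.53125 = -21.53125 dBFS.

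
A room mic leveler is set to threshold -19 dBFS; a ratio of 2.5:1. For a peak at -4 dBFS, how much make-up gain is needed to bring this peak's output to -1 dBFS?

12 dB

Overshoot 15 dB → 15/2.5 = 6 dB after compression, so the compressed level is -19 + 6 = -13 dBFS.
Make-up = target − compressed = -1 − (-13) = 12 dB.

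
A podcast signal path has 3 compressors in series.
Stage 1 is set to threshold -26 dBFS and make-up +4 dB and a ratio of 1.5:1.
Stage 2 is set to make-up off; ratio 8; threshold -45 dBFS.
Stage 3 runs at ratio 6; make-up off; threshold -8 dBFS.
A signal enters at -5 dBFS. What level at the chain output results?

-40.375 dBFS

Stage 1: overshoot 21 dB → 21/1.5 = 14 dB → -12 dBFS; +4 dB make-up → -8 dBFS.
Stage 2: -8 dBFS is 37 dB over -45 dBFS; at 8:1 that becomes 4.625 dB over, giving -40.375 dBFS.
Stage 3: -40.375 dBFS is at or below the -8 dBFS threshold — no compression; output -40.375 dBFS.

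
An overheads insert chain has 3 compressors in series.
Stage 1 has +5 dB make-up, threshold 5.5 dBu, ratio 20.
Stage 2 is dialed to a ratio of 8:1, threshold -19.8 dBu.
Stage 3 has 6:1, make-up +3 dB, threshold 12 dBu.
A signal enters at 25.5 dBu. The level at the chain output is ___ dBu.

Stage 1: 25.5 dBu is 20 dB over 5.5 dBu; at 20:1 that becomes 1 dB over, giving 6.5 dBu; +5 dB make-up → 11.5 dBu.
Stage 2: 31.3 dB above -19.8 dBu, reduced 8:1 to 3.9125 dB above → -15.8875 dBu.
Stage 3: -15.8875 dBu is at or below the 12 dBu threshold — no compression; make-up brings it to -12.8875 dBu.

-12.8875 dBu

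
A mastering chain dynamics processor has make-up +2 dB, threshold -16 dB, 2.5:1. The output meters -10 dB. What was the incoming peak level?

Remove make-up: -10 − 2 = -12 dB.
That's 4 dB above the -16 dB threshold.
Before 2.5:1 compression the overshoot was 4 × 2.5 = 10 dB, so input = -16 + 10 = -6 dB.

-6 dB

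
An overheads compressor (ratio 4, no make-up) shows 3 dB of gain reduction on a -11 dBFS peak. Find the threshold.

Gain reduction = -11 − (-14) = 3 dB; output overshoot = GR / (R − 1) = 3 / 3 = 1 dB.
Threshold = output − output overshoot = -14 − 1 = -15 dBFS.

-15 dBFS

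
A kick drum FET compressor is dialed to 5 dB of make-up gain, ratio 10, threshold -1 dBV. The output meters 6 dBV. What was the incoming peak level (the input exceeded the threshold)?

19 dBV

Stripping the +5 dB make-up gives 1 dBV at the gain stage.
Post-compression overshoot = 1 − (-1) = 2 dB.
Before 10:1 compression the overshoot was 2 × 10 = 20 dB, so input = -1 + 20 = 19 dBV.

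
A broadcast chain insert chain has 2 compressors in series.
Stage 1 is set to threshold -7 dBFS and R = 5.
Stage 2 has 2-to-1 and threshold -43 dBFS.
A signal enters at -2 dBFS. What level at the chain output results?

Stage 1: -2 dBFS is 5 dB over -7 dBFS; at 5:1 that becomes 1 dB over, giving -6 dBFS.
Stage 2: 37 dB above -43 dBFS, reduced 2:1 to 18.5 dB above → -24.5 dBFS.

-24.5 dBFS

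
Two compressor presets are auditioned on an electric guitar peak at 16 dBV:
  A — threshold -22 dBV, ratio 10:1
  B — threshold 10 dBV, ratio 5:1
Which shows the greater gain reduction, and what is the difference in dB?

A, by 29.4 dB

A: GR = 38 − 38/10 = 34.2 dB.
B: GR = 6 − 6/5 = 4.8 dB.
Difference: 29.4 dB in favour of A.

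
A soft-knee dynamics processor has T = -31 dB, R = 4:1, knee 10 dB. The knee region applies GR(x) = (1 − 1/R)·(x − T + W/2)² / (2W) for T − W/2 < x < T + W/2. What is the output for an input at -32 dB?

x − T + W/2 = -32 − (-31) + 5 = 4.
GR = (1 − 1/4) × 4² / 20 = 0.75 × 16 / 20 = 0.6 dB.
Output = -32 − 0.6 = -32.6 dB.

-32.6 dB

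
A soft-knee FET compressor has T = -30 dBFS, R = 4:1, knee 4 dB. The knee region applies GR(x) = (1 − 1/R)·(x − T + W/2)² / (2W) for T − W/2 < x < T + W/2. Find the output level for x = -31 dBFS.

x − T + W/2 = -31 − (-30) + 2 = 1.
GR = (1 − 1/4) × 1² / 8 = 0.75 × 1 / 8 = 0.09375 dB.
Output = -31 − 0.09375 = -31.09375 dBFS.

-31.09375 dBFS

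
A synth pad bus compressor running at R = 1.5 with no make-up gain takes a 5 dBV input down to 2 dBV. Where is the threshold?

Input is 9 dB above T (since output overshoot × R = input overshoot: (2 − T)·1.5 = 5 − T gives T = -4 dBV).
Check: -4 + (5 − (-4))/1.5 = -4 + 6 = 2 dBV. ✓

-4 dBV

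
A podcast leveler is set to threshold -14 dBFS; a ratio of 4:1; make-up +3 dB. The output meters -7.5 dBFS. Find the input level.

0 dBFS

Remove make-up: -7.5 − 3 = -10.5 dBFS.
The compressed level sits -10.5 − (-14) = 3.5 dB over threshold.
Input overshoot = R × output overshoot = 14 dB → input = -14 + 14 = 0 dBFS.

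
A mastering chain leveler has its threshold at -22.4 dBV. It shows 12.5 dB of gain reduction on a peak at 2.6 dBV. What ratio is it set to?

2:1

Input overshoot = 2.6 − (-22.4) = 25 dB.
Output overshoot = 25 − 12.5 = 12.5 dB.
Ratio = input overshoot / output overshoot = 25 / 12.5 = 2.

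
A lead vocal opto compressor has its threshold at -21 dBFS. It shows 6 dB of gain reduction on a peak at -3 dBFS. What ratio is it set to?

1.5:1

Input overshoot = -3 − (-21) = 18 dB.
Output overshoot = 18 − 6 = 12 dB.
Ratio = input overshoot / output overshoot = 18 / 12 = 1.5.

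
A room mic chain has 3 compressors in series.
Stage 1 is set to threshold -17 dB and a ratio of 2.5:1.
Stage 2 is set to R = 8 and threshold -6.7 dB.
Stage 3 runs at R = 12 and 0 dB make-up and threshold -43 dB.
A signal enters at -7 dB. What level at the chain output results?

Stage 1: -7 dB is 10 dB over -17 dB; at 2.5:1 that becomes 4 dB over, giving -13 dB.
Stage 2: below threshold (-13 ≤ -6.7); passes unchanged; output -13 dB.
Stage 3: 30 dB above -43 dB, reduced 12:1 to 2.5 dB above → -40.5 dB.

-40.5 dB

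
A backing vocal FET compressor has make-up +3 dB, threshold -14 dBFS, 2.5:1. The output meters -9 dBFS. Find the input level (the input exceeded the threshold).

Before make-up, the level was -9 − 3 = -12 dBFS.
The compressed level sits -12 − (-14) = 2 dB over threshold.
Input overshoot = R × output overshoot = 5 dB → input = -14 + 5 = -9 dBFS.

-9 dBFS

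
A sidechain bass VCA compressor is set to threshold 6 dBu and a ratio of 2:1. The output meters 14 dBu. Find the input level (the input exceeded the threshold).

That's 8 dB above the 6 dBu threshold.
Before 2:1 compression the overshoot was 8 × 2 = 16 dB, so input = 6 + 16 = 22 dBu.

22 dBu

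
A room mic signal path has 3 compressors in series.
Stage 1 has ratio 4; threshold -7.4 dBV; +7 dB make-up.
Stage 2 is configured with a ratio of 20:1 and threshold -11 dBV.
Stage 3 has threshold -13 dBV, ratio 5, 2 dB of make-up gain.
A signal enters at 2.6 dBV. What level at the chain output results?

Stage 1: overshoot 10 dB → 10/4 = 2.5 dB → -4.9 dBV; +7 dB make-up → 2.1 dBV.
Stage 2: overshoot 13.1 dB → 13.1/20 = 0.655 dB → -10.345 dBV.
Stage 3: overshoot 2.655 dB → 2.655/5 = 0.531 dB → -12.469 dBV; +2 dB make-up → -10.469 dBV.

-10.469 dBV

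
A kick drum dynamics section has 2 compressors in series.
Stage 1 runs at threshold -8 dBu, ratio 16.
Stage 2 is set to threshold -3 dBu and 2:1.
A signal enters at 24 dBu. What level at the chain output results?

-6 dBu

Stage 1: 32 dB above -8 dBu, reduced 16:1 to 2 dB above → -6 dBu.
Stage 2: below threshold (-6 ≤ -3); passes unchanged; output -6 dBu.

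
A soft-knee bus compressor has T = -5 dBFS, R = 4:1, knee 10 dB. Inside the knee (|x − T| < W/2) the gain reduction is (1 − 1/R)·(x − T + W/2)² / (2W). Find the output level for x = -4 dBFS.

x − T + W/2 = -4 − (-5) + 5 = 6.
GR = (1 − 1/4) × 6² / 20 = 0.75 × 36 / 20 = 1.35 dB.
Output = -4 − 1.35 = -5.35 dBFS.

-5.35 dBFS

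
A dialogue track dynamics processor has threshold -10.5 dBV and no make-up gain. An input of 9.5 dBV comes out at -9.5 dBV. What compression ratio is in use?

20:1

Input overshoot = 9.5 − (-10.5) = 20 dB; output overshoot = -9.5 − (-10.5) = 1 dB.
Ratio = 20 / 1 = 20.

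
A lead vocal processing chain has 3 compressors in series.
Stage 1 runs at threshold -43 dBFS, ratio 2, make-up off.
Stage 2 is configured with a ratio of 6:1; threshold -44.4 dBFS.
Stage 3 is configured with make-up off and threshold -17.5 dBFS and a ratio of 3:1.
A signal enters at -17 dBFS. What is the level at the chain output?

-42 dBFS

Stage 1: 26 dB above -43 dBFS, reduced 2:1 to 13 dB above → -30 dBFS.
Stage 2: 14.4 dB above -44.4 dBFS, reduced 6:1 to 2.4 dB above → -42 dBFS.
Stage 3: below threshold (-42 ≤ -17.5); passes unchanged; output -42 dBFS.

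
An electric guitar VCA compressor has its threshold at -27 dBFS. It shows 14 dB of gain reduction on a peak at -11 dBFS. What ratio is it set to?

8:1

Input overshoot = -11 − (-27) = 16 dB.
Output overshoot = 16 − 14 = 2 dB.
Ratio = input overshoot / output overshoot = 16 / 2 = 8.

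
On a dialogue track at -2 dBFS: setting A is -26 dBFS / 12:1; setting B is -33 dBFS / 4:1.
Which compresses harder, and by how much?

B, by 1.25 dB

A: overshoot 24 dB → output overshoot 2 dB → GR 22 dB.
B: overshoot 31 dB → output overshoot 7.75 dB → GR 23.25 dB.
Difference: 1.25 dB in favour of B.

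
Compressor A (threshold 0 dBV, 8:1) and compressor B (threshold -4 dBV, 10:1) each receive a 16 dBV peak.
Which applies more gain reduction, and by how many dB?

B, by 4 dB

A: overshoot 16 dB → output overshoot 2 dB → GR 14 dB.
B: overshoot 20 dB → output overshoot 2 dB → GR 18 dB.
B applies 4 dB more gain reduction.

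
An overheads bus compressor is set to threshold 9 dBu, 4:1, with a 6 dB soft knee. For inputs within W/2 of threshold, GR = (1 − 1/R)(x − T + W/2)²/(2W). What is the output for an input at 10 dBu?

x − T + W/2 = 10 − 9 + 3 = 4.
GR = (1 − 1/4) × 4² / 12 = 0.75 × 16 / 12 = 1 dB.
Output = 10 − 1 = 9 dBu.

9 dBu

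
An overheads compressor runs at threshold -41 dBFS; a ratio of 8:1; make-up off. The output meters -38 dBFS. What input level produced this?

-17 dBFS

Post-compression overshoot = -38 − (-41) = 3 dB.
Undo the ratio: input overshoot = 3 × 8 = 24 dB, giving input = -17 dBFS.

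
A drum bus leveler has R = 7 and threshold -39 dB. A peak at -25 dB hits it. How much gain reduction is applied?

12 dB

The signal is 14 dB above threshold.
A 7:1 ratio leaves 2 dB of that excess.
So the signal is attenuated by 14 − 2 = 12 dB.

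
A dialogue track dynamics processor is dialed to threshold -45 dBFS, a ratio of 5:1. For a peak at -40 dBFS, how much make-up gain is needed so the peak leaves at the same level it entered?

Overshoot 5 dB → 5/5 = 1 dB after compression, so the compressed level is -45 + 1 = -44 dBFS.
Make-up = target − compressed = -40 − (-44) = 4 dB.

4 dB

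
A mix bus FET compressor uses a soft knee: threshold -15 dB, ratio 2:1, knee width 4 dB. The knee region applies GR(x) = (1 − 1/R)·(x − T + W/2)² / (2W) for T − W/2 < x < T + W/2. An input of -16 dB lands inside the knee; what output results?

x − T + W/2 = -16 − (-15) + 2 = 1.
GR = (1 − 1/2) × 1² / 8 = 0.5 × 1 / 8 = 0.0625 dB.
Output = -16 − 0.0625 = -16.0625 dB.

-16.0625 dB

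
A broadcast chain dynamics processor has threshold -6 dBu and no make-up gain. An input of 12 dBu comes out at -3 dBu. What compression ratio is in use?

Input overshoot = 12 − (-6) = 18 dB; output overshoot = -3 − (-6) = 3 dB.
Ratio = 18 / 3 = 6.

6:1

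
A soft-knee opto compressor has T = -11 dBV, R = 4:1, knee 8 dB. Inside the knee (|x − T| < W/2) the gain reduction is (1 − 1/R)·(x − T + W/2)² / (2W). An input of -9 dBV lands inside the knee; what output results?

x − T + W/2 = -9 − (-11) + 4 = 6.
GR = (1 − 1/4) × 6² / 16 = 0.75 × 36 / 16 = 1.6875 dB.
Output = -9 − 1.6875 = -10.6875 dBV.

-10.6875 dBV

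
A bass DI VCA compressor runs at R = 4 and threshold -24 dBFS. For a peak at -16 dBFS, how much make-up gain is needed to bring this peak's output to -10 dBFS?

12 dB

Without make-up, output = threshold + overshoot/4 = -24 + 2 = -22 dBFS.
Gap to target: 12 dB.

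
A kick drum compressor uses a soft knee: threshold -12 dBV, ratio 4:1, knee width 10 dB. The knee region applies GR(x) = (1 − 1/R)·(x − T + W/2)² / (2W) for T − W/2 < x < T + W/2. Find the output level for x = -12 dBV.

x − T + W/2 = -12 − (-12) + 5 = 5.
GR = (1 − 1/4) × 5² / 20 = 0.75 × 25 / 20 = 0.9375 dB.
Output = -12 − 0.9375 = -12.9375 dBV.

-12.9375 dBV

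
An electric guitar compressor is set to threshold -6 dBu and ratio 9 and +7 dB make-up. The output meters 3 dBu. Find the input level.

12 dBu

Stripping the +7 dB make-up gives -4 dBu at the gain stage.
The compressed level sits -4 − (-6) = 2 dB over threshold.
Before 9:1 compression the overshoot was 2 × 9 = 18 dB, so input = -6 + 18 = 12 dBu.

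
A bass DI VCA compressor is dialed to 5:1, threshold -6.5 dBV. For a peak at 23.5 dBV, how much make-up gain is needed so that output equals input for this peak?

Overshoot 30 dB → 30/5 = 6 dB after compression, so the compressed level is -6.5 + 6 = -0.5 dBV.
Make-up = target − compressed = 23.5 − (-0.5) = 24 dB.

24 dB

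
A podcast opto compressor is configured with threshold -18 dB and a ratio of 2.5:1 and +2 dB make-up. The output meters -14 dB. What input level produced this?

-13 dB

Before make-up, the level was -14 − 2 = -16 dB.
The compressed level sits -16 − (-18) = 2 dB over threshold.
Before 2.5:1 compression the overshoot was 2 × 2.5 = 5 dB, so input = -18 + 5 = -13 dB.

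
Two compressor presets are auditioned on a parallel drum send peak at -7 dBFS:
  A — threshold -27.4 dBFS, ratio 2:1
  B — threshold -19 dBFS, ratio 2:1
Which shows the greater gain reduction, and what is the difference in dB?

A, by 4.2 dB

A: overshoot 20.4 dB → output overshoot 10.2 dB → GR 10.2 dB.
B: overshoot 12 dB → output overshoot 6 dB → GR 6 dB.
A applies 4.2 dB more gain reduction.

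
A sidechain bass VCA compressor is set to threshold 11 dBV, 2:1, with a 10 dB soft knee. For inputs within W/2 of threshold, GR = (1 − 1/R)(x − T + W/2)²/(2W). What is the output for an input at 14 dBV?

12.4 dBV

x − T + W/2 = 14 − 11 + 5 = 8.
GR = (1 − 1/2) × 8² / 20 = 0.5 × 64 / 20 = 1.6 dB.
Output = 14 − 1.6 = 12.4 dBV.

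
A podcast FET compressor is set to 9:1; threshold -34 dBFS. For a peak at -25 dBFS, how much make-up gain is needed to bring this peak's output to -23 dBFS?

10 dB

The peak compresses to -34 + 9/9 = -33 dBFS.
To reach -23 dBFS requires -23 − (-33) = 10 dB of make-up.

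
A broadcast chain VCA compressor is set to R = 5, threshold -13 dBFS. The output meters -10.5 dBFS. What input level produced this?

The compressed level sits -10.5 − (-13) = 2.5 dB over threshold.
Before 5:1 compression the overshoot was 2.5 × 5 = 12.5 dB, so input = -13 + 12.5 = -0.5 dBFS.

-0.5 dBFS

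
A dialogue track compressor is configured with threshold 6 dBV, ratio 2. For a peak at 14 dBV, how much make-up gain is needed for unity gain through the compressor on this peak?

4 dB

Without make-up, output = threshold + overshoot/2 = 6 + 4 = 10 dBV.
Gap to target: 4 dB.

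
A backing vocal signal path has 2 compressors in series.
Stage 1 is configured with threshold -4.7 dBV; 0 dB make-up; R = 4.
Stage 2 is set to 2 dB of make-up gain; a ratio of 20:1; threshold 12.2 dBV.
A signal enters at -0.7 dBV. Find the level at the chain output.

-1.7 dBV

Stage 1: 4 dB above -4.7 dBV, reduced 4:1 to 1 dB above → -3.7 dBV.
Stage 2: -3.7 dBV is at or below the 12.2 dBV threshold — no compression; make-up brings it to -1.7 dBV.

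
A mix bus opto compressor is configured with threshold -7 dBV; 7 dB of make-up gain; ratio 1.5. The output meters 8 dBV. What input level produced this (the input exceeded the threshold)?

Stripping the +7 dB make-up gives 1 dBV at the gain stage.
The compressed level sits 1 − (-7) = 8 dB over threshold.
Undo the ratio: input overshoot = 8 × 1.5 = 12 dB, giving input = 5 dBV.

5 dBV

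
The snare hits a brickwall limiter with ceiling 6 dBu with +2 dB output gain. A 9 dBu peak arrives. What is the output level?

At ∞:1, everything above 6 dBu is held at the ceiling.
Output gain then adds 2 dB: 6 + 2 = 8 dBu.

8 dBu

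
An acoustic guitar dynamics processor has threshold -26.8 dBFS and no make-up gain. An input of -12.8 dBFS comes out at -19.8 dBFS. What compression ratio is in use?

Input overshoot = -12.8 − (-26.8) = 14 dB; output overshoot = -19.8 − (-26.8) = 7 dB.
Ratio = 14 / 7 = 2.

2:1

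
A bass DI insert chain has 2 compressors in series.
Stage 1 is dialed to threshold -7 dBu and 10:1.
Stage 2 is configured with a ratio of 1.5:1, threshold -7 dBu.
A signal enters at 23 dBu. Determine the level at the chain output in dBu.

Stage 1: overshoot 30 dB → 30/10 = 3 dB → -4 dBu.
Stage 2: overshoot 3 dB → 3/1.5 = 2 dB → -5 dBu.

-5 dBu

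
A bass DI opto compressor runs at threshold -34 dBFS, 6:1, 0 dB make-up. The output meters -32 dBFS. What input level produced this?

That's 2 dB above the -34 dBFS threshold.
Undo the ratio: input overshoot = 2 × 6 = 12 dB, giving input = -22 dBFS.

-22 dBFS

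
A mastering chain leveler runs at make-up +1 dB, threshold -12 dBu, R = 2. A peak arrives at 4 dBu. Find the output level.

Overshoot: 4 − (-12) = 16 dB.
The 16 dB excess becomes 8 dB after 2:1 reduction.
Output = -12 + 8 = -4 dBu; make-up adds 1 dB, giving -3 dBu.

-3 dBu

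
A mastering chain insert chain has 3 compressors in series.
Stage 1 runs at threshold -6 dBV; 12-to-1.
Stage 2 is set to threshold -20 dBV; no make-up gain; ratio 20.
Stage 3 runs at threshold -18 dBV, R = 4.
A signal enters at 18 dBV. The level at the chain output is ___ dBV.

Stage 1: 24 dB above -6 dBV, reduced 12:1 to 2 dB above → -4 dBV.
Stage 2: -4 dBV is 16 dB over -20 dBV; at 20:1 that becomes 0.8 dB over, giving -19.2 dBV.
Stage 3: below threshold (-19.2 ≤ -18); passes unchanged; output -19.2 dBV.

-19.2 dBV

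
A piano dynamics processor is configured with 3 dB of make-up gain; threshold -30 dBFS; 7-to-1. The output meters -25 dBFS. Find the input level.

Stripping the +3 dB make-up gives -28 dBFS at the gain stage.
That's 2 dB above the -30 dBFS threshold.
Input overshoot = R × output overshoot = 14 dB → input = -30 + 14 = -16 dBFS.

-16 dBFS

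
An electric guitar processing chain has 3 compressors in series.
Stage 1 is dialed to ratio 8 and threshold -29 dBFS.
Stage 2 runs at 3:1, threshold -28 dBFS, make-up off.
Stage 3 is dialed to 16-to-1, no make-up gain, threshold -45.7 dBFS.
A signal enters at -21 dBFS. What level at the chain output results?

-44.59375 dBFS

Stage 1: -21 dBFS is 8 dB over -29 dBFS; at 8:1 that becomes 1 dB over, giving -28 dBFS.
Stage 2: below threshold (-28 ≤ -28); passes unchanged; output -28 dBFS.
Stage 3: -28 dBFS is 17.7 dB over -45.7 dBFS; at 16:1 that becomes 1.10625 dB over, giving -44.59375 dBFS.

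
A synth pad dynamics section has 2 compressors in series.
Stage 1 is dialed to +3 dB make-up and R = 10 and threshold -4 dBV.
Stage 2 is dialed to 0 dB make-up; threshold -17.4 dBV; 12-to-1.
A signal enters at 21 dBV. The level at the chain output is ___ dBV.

Stage 1: 25 dB above -4 dBV, reduced 10:1 to 2.5 dB above → -1.5 dBV; +3 dB make-up → 1.5 dBV.
Stage 2: overshoot 18.9 dB → 18.9/12 = 1.575 dB → -15.825 dBV.

-15.825 dBV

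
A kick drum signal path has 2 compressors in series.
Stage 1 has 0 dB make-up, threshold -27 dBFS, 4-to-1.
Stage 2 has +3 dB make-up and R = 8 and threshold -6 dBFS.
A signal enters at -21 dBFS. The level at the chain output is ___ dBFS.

-22.5 dBFS

Stage 1: overshoot 6 dB → 6/4 = 1.5 dB → -25.5 dBFS.
Stage 2: -25.5 dBFS ≤ -6 dBFS, so stage 2 doesn't engage; make-up brings it to -22.5 dBFS.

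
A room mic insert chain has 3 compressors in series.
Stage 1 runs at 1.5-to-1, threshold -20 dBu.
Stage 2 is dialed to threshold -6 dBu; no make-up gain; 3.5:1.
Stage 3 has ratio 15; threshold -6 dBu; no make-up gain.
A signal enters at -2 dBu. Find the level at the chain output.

Stage 1: 18 dB above -20 dBu, reduced 1.5:1 to 12 dB above → -8 dBu.
Stage 2: -8 dBu is at or below the -6 dBu threshold — no compression; output -8 dBu.
Stage 3: -8 dBu is at or below the -6 dBu threshold — no compression; output -8 dBu.

-8 dBu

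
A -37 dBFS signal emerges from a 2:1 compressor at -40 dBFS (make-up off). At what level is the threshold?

-43 dBFS

Let T be the threshold. Output overshoot = (input overshoot)/R, so -40 − T = (-37 − T)/2.
2·(-40 − T) = -37 − T → 1·T = -80 − (-37) = -43.
T = -43/1 = -43 dBFS.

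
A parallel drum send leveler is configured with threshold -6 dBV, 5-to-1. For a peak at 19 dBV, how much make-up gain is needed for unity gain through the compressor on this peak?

20 dB

The peak compresses to -6 + 25/5 = -1 dBV.
To reach 19 dBV requires 19 − (-1) = 20 dB of make-up.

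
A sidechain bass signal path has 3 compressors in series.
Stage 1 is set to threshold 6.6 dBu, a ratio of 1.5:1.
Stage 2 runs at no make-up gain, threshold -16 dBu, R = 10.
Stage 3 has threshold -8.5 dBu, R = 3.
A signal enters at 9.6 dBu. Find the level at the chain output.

Stage 1: 9.6 dBu is 3 dB over 6.6 dBu; at 1.5:1 that becomes 2 dB over, giving 8.6 dBu.
Stage 2: overshoot 24.6 dB → 24.6/10 = 2.46 dB → -13.54 dBu.
Stage 3: below threshold (-13.54 ≤ -8.5); passes unchanged; output -13.54 dBu.

-13.54 dBu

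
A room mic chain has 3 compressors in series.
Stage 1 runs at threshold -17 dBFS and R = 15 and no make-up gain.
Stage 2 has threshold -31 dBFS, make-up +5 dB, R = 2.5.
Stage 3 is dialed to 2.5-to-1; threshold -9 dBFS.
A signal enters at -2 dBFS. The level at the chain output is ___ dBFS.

-20 dBFS

Stage 1: 15 dB above -17 dBFS, reduced 15:1 to 1 dB above → -16 dBFS.
Stage 2: 15 dB above -31 dBFS, reduced 2.5:1 to 6 dB above → -25 dBFS; +5 dB make-up → -20 dBFS.
Stage 3: below threshold (-20 ≤ -9); passes unchanged; output -20 dBFS.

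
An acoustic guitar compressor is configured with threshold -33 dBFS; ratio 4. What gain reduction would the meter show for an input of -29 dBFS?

3 dB

Overshoot = -29 − (-33) = 4 dB.
A 4:1 ratio leaves 1 dB of that excess.
Gain reduction = 4 − 1 = 3 dB.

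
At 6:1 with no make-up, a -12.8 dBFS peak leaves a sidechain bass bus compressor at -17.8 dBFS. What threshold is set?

Let T be the threshold. Output overshoot = (input overshoot)/R, so -17.8 − T = (-12.8 − T)/6.
6·(-17.8 − T) = -12.8 − T → 5·T = -106.8 − (-12.8) = -94.
T = -94/5 = -18.8 dBFS.

-18.8 dBFS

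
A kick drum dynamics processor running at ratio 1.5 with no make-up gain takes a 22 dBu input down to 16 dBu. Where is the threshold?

4 dBu

Let T be the threshold. Output overshoot = (input overshoot)/R, so 16 − T = (22 − T)/1.5.
1.5·(16 − T) = 22 − T → 0.5·T = 24 − 22 = 2.
T = 2/0.5 = 4 dBu.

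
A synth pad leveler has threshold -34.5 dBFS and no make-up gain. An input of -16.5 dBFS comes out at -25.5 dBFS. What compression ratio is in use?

2:1

Input overshoot = -16.5 − (-34.5) = 18 dB; output overshoot = -25.5 − (-34.5) = 9 dB.
Ratio = 18 / 9 = 2.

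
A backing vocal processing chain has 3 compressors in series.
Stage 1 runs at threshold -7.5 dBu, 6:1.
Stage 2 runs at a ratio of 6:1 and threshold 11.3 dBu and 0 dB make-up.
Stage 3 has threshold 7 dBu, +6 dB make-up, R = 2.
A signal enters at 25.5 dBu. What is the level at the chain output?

4 dBu

Stage 1: 33 dB above -7.5 dBu, reduced 6:1 to 5.5 dB above → -2 dBu.
Stage 2: -2 dBu is at or below the 11.3 dBu threshold — no compression; output -2 dBu.
Stage 3: -2 dBu is at or below the 7 dBu threshold — no compression; make-up brings it to 4 dBu.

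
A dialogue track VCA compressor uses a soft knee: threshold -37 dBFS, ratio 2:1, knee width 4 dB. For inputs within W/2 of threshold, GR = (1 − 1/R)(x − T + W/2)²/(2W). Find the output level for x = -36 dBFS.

x − T + W/2 = -36 − (-37) + 2 = 3.
GR = (1 − 1/2) × 3² / 8 = 0.5 × 9 / 8 = 0.5625 dB.
Output = -36 − 0.5625 = -36.5625 dBFS.

-36.5625 dBFS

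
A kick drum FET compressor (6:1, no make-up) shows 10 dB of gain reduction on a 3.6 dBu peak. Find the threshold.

Gain reduction = 3.6 − (-6.4) = 10 dB; output overshoot = GR / (R − 1) = 10 / 5 = 2 dB.
Threshold = output − output overshoot = -6.4 − 2 = -8.4 dBu.

-8.4 dBu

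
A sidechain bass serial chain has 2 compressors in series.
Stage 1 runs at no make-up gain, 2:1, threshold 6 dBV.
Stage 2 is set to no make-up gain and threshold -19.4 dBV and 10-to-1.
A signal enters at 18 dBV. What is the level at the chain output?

Stage 1: overshoot 12 dB → 12/2 = 6 dB → 12 dBV.
Stage 2: 12 dBV is 31.4 dB over -19.4 dBV; at 10:1 that becomes 3.14 dB over, giving -16.26 dBV.

-16.26 dBV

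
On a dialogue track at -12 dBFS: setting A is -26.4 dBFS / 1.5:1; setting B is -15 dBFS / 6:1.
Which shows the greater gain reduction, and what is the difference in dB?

A: overshoot 14.4 dB → output overshoot 9.6 dB → GR 4.8 dB.
B: overshoot 3 dB → output overshoot 0.5 dB → GR 2.5 dB.
Difference: 2.3 dB in favour of A.

A, by 2.3 dB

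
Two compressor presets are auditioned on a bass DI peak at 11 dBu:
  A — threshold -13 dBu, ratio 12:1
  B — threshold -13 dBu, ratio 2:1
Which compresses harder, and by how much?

A, by 10 dB

A: 24 dB over, compressed to 2 dB over, so 22 dB of GR.
B: 24 dB over, compressed to 12 dB over, so 12 dB of GR.
A reduces 10 dB more.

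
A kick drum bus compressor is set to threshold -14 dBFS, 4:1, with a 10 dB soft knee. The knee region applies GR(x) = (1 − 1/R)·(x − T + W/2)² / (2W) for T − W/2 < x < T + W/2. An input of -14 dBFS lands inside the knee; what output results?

x − T + W/2 = -14 − (-14) + 5 = 5.
GR = (1 − 1/4) × 5² / 20 = 0.75 × 25 / 20 = 0.9375 dB.
Output = -14 − 0.9375 = -14.9375 dBFS.

-14.9375 dBFS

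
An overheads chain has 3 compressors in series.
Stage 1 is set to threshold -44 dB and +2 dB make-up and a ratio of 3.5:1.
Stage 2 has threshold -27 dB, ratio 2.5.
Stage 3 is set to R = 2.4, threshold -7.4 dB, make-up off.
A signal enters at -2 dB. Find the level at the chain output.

Stage 1: overshoot 42 dB → 42/3.5 = 12 dB → -32 dB; +2 dB make-up → -30 dB.
Stage 2: -30 dB ≤ -27 dB, so stage 2 doesn't engage; output -30 dB.
Stage 3: below threshold (-30 ≤ -7.4); passes unchanged; output -30 dB.

-30 dB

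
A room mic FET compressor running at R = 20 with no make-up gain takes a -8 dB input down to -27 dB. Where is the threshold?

-28 dB

Gain reduction = -8 − (-27) = 19 dB; output overshoot = GR / (R − 1) = 19 / 19 = 1 dB.
Threshold = output − output overshoot = -27 − 1 = -28 dB.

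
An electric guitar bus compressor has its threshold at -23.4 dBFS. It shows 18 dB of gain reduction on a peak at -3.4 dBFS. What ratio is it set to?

10:1

Input overshoot = -3.4 − (-23.4) = 20 dB.
Output overshoot = 20 − 18 = 2 dB.
Ratio = input overshoot / output overshoot = 20 / 2 = 10.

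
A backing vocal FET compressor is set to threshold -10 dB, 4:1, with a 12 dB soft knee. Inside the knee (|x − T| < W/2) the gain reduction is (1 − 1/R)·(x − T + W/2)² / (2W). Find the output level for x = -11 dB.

-11.78125 dB

x − T + W/2 = -11 − (-10) + 6 = 5.
GR = (1 − 1/4) × 5² / 24 = 0.75 × 25 / 24 = 0.78125 dB.
Output = -11 − 0.78125 = -11.78125 dB.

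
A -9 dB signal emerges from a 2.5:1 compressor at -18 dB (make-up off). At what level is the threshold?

-24 dB

Let T be the threshold. Output overshoot = (input overshoot)/R, so -18 − T = (-9 − T)/2.5.
2.5·(-18 − T) = -9 − T → 1.5·T = -45 − (-9) = -36.
T = -36/1.5 = -24 dB.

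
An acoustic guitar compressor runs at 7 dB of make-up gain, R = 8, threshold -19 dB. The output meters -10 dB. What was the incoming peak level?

-3 dB

Stripping the +7 dB make-up gives -17 dB at the gain stage.
That's 2 dB above the -19 dB threshold.
Before 8:1 compression the overshoot was 2 × 8 = 16 dB, so input = -19 + 16 = -3 dB.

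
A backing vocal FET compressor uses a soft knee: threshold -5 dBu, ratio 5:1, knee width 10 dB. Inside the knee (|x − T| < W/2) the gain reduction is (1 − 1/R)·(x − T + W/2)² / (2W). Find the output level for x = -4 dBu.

-5.44 dBu

x − T + W/2 = -4 − (-5) + 5 = 6.
GR = (1 − 1/5) × 6² / 20 = 0.8 × 36 / 20 = 1.44 dB.
Output = -4 − 1.44 = -5.44 dBu.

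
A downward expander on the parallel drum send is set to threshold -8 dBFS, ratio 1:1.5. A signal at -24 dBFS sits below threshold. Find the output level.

-32 dBFS

The input is 16 dB below the -8 dBFS threshold.
A 1:1.5 expander multiplies undershoot by 1.5: 16 × 1.5 = 24 dB below threshold.
Output = -8 − 24 = -32 dBFS.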